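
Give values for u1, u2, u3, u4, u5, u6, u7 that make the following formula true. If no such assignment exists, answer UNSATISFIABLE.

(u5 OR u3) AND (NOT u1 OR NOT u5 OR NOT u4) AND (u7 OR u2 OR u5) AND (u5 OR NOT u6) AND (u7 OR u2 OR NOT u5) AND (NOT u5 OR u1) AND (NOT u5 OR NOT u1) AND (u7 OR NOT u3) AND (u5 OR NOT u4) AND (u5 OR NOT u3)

Branch on u5: set u5 = true.
(u1) alone gives u1 = true.
But (NOT u1) is also a unit clause — contradiction.
Undo u5 and try u5 = false.
(u3) alone gives u3 = true.
But (NOT u3) is also a unit clause — contradiction.
Neither u5 = true nor u5 = false works.

UNSATISFIABLE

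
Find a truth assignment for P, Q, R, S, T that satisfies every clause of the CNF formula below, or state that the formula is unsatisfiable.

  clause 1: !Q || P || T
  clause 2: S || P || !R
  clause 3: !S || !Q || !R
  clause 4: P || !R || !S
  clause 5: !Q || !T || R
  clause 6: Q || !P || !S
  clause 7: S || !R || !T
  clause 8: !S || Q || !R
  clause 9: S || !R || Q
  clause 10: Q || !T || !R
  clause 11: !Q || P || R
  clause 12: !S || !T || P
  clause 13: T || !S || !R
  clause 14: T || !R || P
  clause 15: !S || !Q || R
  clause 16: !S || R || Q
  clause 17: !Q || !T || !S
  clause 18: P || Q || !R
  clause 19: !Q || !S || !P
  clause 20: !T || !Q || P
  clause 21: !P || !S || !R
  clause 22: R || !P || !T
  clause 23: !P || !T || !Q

Case Q = false:
Case P = false:
The clause (!R) is unit, so R = false.
The clause (!S) is unit, so S = false.
Every clause is now satisfied; T is unconstrained.

P ↦ false,  Q ↦ false,  R ↦ false,  S ↦ false,  T ↦ true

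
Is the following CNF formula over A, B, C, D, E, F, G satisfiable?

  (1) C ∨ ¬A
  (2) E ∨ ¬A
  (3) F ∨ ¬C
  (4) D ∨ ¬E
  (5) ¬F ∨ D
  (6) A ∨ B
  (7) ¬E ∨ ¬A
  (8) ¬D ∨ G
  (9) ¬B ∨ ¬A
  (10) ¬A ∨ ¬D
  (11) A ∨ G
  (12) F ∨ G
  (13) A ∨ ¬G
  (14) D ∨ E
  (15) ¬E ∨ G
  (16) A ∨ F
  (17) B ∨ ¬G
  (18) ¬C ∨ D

Case C = True:
From the singleton clause (F), F = True.
From the singleton clause (D), D = True.
From the singleton clause (G), G = True.
From the singleton clause (¬A), A = False.
Now (A) is unsatisfied and unit — conflict.
That branch fails; take C = False instead.
From the singleton clause (¬A), A = False.
From the singleton clause (B), B = True.
From the singleton clause (G), G = True.
Now (¬G) is unsatisfied and unit — conflict.
Either choice for C ends in contradiction.
No assignment satisfies every clause.

Unsatisfiable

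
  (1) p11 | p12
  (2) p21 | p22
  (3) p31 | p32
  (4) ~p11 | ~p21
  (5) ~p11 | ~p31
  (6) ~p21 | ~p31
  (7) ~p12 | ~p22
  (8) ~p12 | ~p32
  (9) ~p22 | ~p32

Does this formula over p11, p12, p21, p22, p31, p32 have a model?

Try p11 = 1.
The clause (~p21) is unit, so p21 = 0.
The clause (p22) is unit, so p22 = 1.
The clause (~p31) is unit, so p31 = 0.
The clause (p32) is unit, so p32 = 1.
That conflicts with the unit clause (~p32).
Undo p11 and try p11 = 0.
The clause (p12) is unit, so p12 = 1.
The clause (~p22) is unit, so p22 = 0.
The clause (p21) is unit, so p21 = 1.
The clause (~p31) is unit, so p31 = 0.
The clause (p32) is unit, so p32 = 1.
That conflicts with the unit clause (~p32).
Neither p11 = 1 nor p11 = 0 works.
No assignment satisfies every clause.

No, unsatisfiable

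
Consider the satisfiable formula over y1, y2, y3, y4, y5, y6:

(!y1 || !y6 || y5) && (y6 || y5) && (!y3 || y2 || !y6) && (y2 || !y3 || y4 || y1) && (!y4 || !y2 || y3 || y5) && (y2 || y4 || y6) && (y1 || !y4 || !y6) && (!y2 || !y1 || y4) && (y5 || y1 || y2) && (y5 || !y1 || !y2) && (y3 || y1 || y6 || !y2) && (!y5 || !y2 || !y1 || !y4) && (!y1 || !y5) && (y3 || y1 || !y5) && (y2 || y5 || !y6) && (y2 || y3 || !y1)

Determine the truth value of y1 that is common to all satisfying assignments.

False

Suppose y1 = true.
Unit clause (!y5) forces y5 = false.
Unit clause (!y6) forces y6 = false.
But (y6) is also a unit clause — contradiction.
So every satisfying assignment has y1 = False.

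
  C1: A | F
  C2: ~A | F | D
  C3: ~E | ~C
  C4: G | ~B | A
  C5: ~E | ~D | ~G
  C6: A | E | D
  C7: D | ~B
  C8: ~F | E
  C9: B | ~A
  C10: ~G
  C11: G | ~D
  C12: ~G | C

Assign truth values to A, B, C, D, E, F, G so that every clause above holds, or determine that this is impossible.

The clause (~G) is unit, so G = 0.
The clause (~D) is unit, so D = 0.
The clause (~B) is unit, so B = 0.
The clause (~A) is unit, so A = 0.
The clause (F) is unit, so F = 1.
The clause (E) is unit, so E = 1.
The clause (~C) is unit, so C = 0.
All clauses are satisfied.

A=0; B=0; C=0; D=0; E=1; F=1; G=0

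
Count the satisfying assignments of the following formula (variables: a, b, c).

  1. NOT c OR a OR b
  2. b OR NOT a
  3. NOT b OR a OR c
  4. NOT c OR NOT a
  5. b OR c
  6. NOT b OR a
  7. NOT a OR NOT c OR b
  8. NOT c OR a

There are 2^3 = 8 truth assignments over (a, b, c).
Check each against the 8 clauses (columns in the order a, b, c):
  F F F  ✗ fails (b OR c)
  F F T  ✗ fails (NOT c OR a OR b)
  F T F  ✗ fails (NOT b OR a OR c)
  F T T  ✗ fails (NOT b OR a)
  T F F  ✗ fails (b OR NOT a)
  T F T  ✗ fails (b OR NOT a)
  T T F  ✓ satisfies all
  T T T  ✗ fails (NOT c OR NOT a)
1 of the 8 rows is a model.

1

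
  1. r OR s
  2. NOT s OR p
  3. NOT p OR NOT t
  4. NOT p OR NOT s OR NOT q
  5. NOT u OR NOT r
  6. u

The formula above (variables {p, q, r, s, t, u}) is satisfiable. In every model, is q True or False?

False

Suppose q = true.
Unit clause (u) forces u = true.
Unit clause (NOT r) forces r = false.
Unit clause (s) forces s = true.
Unit clause (p) forces p = true.
That conflicts with the unit clause (NOT p).
So every satisfying assignment has q = False.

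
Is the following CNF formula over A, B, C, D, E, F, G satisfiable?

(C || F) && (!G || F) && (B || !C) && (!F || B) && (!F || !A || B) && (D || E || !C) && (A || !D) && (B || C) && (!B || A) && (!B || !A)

No, unsatisfiable

Branch on C: set C = true.
From the singleton clause (B), B = true.
From the singleton clause (A), A = true.
Now (!A) is unsatisfied and unit — conflict.
Undo C and try C = false.
From the singleton clause (F), F = true.
From the singleton clause (B), B = true.
From the singleton clause (A), A = true.
Now (!A) is unsatisfied and unit — conflict.
Neither C = true nor C = false works.
No assignment satisfies every clause.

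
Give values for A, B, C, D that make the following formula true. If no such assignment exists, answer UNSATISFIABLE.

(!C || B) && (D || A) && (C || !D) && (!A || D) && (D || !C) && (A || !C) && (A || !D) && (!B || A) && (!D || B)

Branch on C: set C = true.
The clause (B) is unit, so B = true.
The clause (D) is unit, so D = true.
The clause (A) is unit, so A = true.
All clauses are satisfied.

A=true,  B=true,  C=true,  D=true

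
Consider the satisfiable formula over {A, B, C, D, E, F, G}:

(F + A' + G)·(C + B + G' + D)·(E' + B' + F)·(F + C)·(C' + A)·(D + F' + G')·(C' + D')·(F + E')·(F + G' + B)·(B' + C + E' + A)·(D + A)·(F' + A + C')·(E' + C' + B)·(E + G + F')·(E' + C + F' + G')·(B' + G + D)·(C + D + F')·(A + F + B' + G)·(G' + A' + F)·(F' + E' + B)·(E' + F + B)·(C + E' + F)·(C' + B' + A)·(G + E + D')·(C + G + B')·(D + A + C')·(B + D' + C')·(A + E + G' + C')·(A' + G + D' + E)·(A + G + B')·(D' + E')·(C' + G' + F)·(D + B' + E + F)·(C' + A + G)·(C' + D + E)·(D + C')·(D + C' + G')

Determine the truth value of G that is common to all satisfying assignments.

True

Suppose G = 0.
Try F = 1.
Unit clause (E) forces E = 1.
Unit clause (B) forces B = 1.
Unit clause (D) forces D = 1.
That conflicts with the unit clause (D').
Undo F and try F = 0.
Unit clause (A') forces A = 0.
Unit clause (C) forces C = 1.
That conflicts with the unit clause (C').
Either choice for F ends in contradiction.
So every satisfying assignment has G = True.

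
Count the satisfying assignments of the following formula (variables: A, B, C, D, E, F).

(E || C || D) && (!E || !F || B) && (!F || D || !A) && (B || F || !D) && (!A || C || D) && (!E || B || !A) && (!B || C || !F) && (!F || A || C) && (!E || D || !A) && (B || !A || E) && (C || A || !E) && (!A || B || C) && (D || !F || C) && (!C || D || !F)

17

There are 2^6 = 64 truth assignments over (A, B, C, D, E, F).
Split on B. With B = true, the clauses containing B are satisfied and !B drops from the rest; 14 of the 2^5 = 32 assignments to the other variables satisfy what remains.
With B = false, by the same count on the reduced clause set, 3 assignments work.
(One model: A=F, B=F, C=T, D=F, E=F, F=F.)
Total: 14 + 3 = 17.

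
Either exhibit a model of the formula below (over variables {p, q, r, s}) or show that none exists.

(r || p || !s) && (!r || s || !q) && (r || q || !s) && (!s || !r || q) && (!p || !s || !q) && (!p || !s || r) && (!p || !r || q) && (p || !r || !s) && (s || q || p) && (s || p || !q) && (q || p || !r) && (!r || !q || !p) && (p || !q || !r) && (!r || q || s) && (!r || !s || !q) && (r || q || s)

Branch on r: set r = false.
Branch on p: set p = true.
(!s) alone gives s = false.
(q) alone gives q = true.
All clauses are satisfied.

p=true,  q=true,  r=false,  s=false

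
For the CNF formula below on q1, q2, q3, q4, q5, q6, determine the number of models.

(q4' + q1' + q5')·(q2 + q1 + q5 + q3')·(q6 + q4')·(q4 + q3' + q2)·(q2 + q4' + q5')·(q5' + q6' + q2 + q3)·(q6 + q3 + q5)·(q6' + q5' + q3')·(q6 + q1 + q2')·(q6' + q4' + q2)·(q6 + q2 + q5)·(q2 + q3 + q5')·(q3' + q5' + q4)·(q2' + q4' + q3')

There are 2^6 = 64 truth assignments over (q1, q2, q3, q4, q5, q6).
Split on q2. With q2 = 1, the clauses containing q2 are satisfied and q2' drops from the rest; 11 of the 2^5 = 32 assignments to the other variables satisfy what remains.
With q2 = 0, by the same count on the reduced clause set, 2 assignments work.
Total: 11 + 2 = 13.

13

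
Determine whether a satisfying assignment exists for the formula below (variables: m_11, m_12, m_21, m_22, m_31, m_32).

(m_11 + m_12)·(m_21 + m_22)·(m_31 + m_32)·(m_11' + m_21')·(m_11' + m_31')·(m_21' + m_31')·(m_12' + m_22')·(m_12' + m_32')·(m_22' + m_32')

Case m_11 = 1:
Unit clause (m_21') forces m_21 = 0.
Unit clause (m_22) forces m_22 = 1.
Unit clause (m_31') forces m_31 = 0.
Unit clause (m_32) forces m_32 = 1.
Now (m_32') is unsatisfied and unit — conflict.
Backtrack on m_11: now try m_11 = 0.
Unit clause (m_12) forces m_12 = 1.
Unit clause (m_22') forces m_22 = 0.
Unit clause (m_21) forces m_21 = 1.
Unit clause (m_31') forces m_31 = 0.
Unit clause (m_32) forces m_32 = 1.
Now (m_32') is unsatisfied and unit — conflict.
Neither m_11 = 1 nor m_11 = 0 works.
No assignment satisfies every clause.

No, unsatisfiable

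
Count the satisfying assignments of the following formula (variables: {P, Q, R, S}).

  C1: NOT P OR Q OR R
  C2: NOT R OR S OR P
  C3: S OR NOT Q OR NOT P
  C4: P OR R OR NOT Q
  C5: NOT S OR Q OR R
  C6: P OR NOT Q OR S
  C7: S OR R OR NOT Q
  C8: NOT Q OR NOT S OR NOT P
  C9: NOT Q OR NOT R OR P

There are 2^4 = 16 truth assignments over (P, Q, R, S).
Split on S. With S = true, the clauses containing S are satisfied and NOT S drops from the rest; 2 of the 2^3 = 8 assignments to the other variables satisfy what remains.
With S = false, by the same count on the reduced clause set, 2 assignments work.
(One model: P=F, Q=F, R=F, S=F.)
Total: 2 + 2 = 4.

4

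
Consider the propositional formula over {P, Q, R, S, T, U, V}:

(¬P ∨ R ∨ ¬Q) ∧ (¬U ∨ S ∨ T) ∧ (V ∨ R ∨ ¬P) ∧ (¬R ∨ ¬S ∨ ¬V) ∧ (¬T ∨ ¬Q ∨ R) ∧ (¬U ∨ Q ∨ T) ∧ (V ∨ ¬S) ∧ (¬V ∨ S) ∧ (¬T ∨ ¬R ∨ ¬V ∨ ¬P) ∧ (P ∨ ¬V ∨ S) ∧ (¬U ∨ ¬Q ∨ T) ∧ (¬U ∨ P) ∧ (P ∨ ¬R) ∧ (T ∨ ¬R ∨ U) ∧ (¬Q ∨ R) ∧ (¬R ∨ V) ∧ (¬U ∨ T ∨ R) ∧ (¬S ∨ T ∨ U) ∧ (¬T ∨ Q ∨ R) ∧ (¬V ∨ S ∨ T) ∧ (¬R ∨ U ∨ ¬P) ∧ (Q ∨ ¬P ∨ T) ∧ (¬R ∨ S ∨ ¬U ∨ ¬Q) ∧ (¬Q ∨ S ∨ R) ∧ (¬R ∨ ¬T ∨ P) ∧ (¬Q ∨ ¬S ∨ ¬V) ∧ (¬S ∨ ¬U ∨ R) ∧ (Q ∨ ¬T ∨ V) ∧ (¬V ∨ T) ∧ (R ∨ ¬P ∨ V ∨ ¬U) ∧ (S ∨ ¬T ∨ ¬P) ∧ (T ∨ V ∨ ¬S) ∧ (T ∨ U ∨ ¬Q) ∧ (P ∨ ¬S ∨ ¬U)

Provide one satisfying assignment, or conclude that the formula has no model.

Case V = False:
The clause (¬S) is unit, so S = False.
The clause (¬R) is unit, so R = False.
The clause (¬P) is unit, so P = False.
The clause (¬U) is unit, so U = False.
The clause (¬Q) is unit, so Q = False.
The clause (¬T) is unit, so T = False.
All clauses are satisfied.

P=False; Q=False; R=False; S=False; T=False; U=False; V=False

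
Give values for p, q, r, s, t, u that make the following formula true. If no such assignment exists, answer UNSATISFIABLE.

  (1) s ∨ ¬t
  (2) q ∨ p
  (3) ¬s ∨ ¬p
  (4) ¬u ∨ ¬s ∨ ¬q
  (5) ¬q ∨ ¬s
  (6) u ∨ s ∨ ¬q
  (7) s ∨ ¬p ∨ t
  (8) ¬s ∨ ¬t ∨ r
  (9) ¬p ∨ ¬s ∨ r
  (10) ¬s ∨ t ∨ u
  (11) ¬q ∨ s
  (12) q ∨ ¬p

Try s = True.
The clause (¬p) is unit, so p = False.
The clause (q) is unit, so q = True.
But (¬q) is also a unit clause — contradiction.
So s must be the other value — set s = False.
The clause (¬t) is unit, so t = False.
The clause (¬p) is unit, so p = False.
The clause (q) is unit, so q = True.
But (¬q) is also a unit clause — contradiction.
Both values of s lead to a conflict.

UNSATISFIABLE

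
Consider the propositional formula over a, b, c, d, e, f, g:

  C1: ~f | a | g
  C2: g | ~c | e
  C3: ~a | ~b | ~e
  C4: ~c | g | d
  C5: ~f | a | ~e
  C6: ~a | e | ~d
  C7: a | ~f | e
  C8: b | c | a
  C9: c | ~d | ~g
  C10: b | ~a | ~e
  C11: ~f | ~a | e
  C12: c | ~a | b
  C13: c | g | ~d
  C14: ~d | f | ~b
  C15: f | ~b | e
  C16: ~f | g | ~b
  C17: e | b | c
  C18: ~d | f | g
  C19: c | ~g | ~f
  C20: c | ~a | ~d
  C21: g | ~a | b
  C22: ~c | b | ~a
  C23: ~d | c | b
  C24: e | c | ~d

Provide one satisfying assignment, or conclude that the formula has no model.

Branch on f: set f = 0.
Branch on d: set d = 0.
Branch on c: set c = 1.
The clause (g) is unit, so g = 1.
Branch on b: set b = 0.
The clause (~a) is unit, so a = 0.
All clauses hold; e can take either value.

a ↦ 0,  b ↦ 0,  c ↦ 1,  d ↦ 0,  e ↦ 0,  f ↦ 0,  g ↦ 1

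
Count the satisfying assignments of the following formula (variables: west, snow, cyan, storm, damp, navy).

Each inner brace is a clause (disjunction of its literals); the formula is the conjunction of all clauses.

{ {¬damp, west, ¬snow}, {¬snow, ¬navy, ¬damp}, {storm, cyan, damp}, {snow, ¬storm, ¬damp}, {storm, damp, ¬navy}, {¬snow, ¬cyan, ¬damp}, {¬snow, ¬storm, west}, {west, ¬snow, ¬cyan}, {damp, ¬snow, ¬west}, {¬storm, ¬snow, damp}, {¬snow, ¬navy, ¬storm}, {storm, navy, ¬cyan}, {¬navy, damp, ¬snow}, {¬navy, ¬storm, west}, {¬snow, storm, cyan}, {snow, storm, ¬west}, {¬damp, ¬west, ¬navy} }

10

There are 2^6 = 64 truth assignments over (west, snow, cyan, storm, damp, navy).
Split on storm. With storm = True, the clauses containing storm are satisfied and ¬storm drops from the rest; 7 of the 2^5 = 32 assignments to the other variables satisfy what remains.
With storm = False, by the same count on the reduced clause set, 3 assignments work.
(One model: west=F, snow=F, cyan=F, storm=F, damp=T, navy=F.)
Total: 7 + 3 = 10.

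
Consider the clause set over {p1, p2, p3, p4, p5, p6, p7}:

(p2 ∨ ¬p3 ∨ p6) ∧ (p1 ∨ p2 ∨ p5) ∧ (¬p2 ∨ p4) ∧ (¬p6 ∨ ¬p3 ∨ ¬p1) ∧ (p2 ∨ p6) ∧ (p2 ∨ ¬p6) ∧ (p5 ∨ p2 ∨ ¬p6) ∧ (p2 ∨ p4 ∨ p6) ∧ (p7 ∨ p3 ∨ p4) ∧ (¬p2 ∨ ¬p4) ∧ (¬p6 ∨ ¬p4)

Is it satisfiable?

No

Branch on p2: set p2 = False.
The clause (p6) is unit, so p6 = True.
That conflicts with the unit clause (¬p6).
Backtrack on p2: now try p2 = True.
The clause (p4) is unit, so p4 = True.
That conflicts with the unit clause (¬p4).
Both values of p2 lead to a conflict.
No assignment satisfies every clause.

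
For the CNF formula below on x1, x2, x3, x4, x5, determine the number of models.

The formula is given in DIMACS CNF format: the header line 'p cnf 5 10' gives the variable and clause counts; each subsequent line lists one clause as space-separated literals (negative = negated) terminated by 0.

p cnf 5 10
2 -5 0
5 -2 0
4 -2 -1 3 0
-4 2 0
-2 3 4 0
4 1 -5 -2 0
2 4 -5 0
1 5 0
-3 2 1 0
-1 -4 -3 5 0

There are 2^5 = 32 truth assignments over (x1, x2, x3, x4, x5).
Split on x1. With x1 = True, the clauses containing x1 are satisfied and ¬x1 drops from the rest; 5 of the 2^4 = 16 assignments to the other variables satisfy what remains.
With x1 = False, by the same count on the reduced clause set, 2 assignments work.
(One model: x1=F, x2=T, x3=F, x4=T, x5=T.)
Total: 5 + 2 = 7.

7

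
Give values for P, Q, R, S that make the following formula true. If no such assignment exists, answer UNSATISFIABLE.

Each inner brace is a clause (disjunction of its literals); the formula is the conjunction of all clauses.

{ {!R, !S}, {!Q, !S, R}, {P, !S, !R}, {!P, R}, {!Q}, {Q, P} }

(!Q) alone gives Q = false.
(P) alone gives P = true.
(R) alone gives R = true.
(!S) alone gives S = false.
Every clause now holds.

P=true, Q=false, R=true, S=false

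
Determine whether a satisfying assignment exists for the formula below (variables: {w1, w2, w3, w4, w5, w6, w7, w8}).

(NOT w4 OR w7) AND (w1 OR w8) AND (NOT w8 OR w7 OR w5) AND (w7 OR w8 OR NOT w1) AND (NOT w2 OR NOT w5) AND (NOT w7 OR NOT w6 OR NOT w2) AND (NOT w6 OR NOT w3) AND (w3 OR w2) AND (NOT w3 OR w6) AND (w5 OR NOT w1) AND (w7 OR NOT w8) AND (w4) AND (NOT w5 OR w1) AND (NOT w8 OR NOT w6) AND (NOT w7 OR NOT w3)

Satisfiable

From the singleton clause (w4), w4 = true.
From the singleton clause (w7), w7 = true.
From the singleton clause (NOT w3), w3 = false.
From the singleton clause (w2), w2 = true.
From the singleton clause (NOT w5), w5 = false.
From the singleton clause (NOT w6), w6 = false.
From the singleton clause (NOT w1), w1 = false.
From the singleton clause (w8), w8 = true.
This assignment satisfies each clause.
A satisfying assignment: w1 ↦ false, w2 ↦ true, w3 ↦ false, w4 ↦ true, w5 ↦ false, w6 ↦ false, w7 ↦ true, w8 ↦ true.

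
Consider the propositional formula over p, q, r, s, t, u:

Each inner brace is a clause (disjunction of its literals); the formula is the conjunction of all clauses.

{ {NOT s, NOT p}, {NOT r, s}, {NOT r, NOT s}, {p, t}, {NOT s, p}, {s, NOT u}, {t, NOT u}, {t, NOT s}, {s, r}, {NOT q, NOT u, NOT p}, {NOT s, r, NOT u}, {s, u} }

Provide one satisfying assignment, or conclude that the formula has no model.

UNSATISFIABLE

Branch on s: set s = false.
The clause (NOT r) is unit, so r = false.
That conflicts with the unit clause (r).
So s must be the other value — set s = true.
The clause (NOT p) is unit, so p = false.
That conflicts with the unit clause (p).
Either choice for s ends in contradiction.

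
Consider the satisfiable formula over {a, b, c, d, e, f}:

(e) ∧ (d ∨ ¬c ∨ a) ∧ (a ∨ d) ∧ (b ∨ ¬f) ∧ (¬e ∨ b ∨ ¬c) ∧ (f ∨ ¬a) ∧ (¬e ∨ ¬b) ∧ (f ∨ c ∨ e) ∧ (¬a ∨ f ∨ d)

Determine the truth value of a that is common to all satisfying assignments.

Suppose a = True.
The clause (e) is unit, so e = True.
The clause (f) is unit, so f = True.
The clause (b) is unit, so b = True.
That conflicts with the unit clause (¬b).
So every satisfying assignment has a = False.

False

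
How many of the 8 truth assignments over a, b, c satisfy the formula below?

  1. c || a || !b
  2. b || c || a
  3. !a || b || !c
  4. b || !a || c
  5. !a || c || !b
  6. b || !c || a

There are 2^3 = 8 truth assignments over (a, b, c).
Split on b. With b = true, the clauses containing b are satisfied and !b drops from the rest; 2 of the 2^2 = 4 assignments to the other variables satisfy what remains.
With b = false, by the same count on the reduced clause set, 0 assignments work.
(One model: a=F, b=T, c=T.)
Total: 2 + 0 = 2.

2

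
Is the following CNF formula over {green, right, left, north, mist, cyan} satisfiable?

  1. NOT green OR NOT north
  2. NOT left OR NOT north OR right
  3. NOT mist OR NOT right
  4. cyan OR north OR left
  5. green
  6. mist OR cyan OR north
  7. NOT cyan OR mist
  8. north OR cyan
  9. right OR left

The clause (green) is unit, so green = true.
The clause (NOT north) is unit, so north = false.
The clause (cyan) is unit, so cyan = true.
The clause (mist) is unit, so mist = true.
The clause (NOT right) is unit, so right = false.
The clause (left) is unit, so left = true.
All clauses are satisfied.
A satisfying assignment: green ↦ true; right ↦ false; left ↦ true; north ↦ false; mist ↦ true; cyan ↦ true.

Yes, satisfiable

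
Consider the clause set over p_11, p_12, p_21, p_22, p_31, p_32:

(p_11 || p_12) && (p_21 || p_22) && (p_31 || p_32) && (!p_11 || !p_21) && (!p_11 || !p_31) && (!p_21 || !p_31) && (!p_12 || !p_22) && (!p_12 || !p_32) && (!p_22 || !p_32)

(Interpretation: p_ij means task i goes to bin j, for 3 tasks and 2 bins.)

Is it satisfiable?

No, unsatisfiable

Branch on p_11: set p_11 = true.
(!p_21) alone gives p_21 = false.
(p_22) alone gives p_22 = true.
(!p_31) alone gives p_31 = false.
(p_32) alone gives p_32 = true.
Now (!p_32) is unsatisfied and unit — conflict.
So p_11 must be the other value — set p_11 = false.
(p_12) alone gives p_12 = true.
(!p_22) alone gives p_22 = false.
(p_21) alone gives p_21 = true.
(!p_31) alone gives p_31 = false.
(p_32) alone gives p_32 = true.
Now (!p_32) is unsatisfied and unit — conflict.
Both values of p_11 lead to a conflict.
No assignment satisfies every clause.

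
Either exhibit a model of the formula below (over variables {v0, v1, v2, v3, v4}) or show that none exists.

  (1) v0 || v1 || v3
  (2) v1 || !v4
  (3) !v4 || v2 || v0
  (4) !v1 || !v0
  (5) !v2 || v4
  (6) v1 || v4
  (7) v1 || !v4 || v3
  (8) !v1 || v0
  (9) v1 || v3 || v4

Branch on v1: set v1 = true.
Unit clause (!v0) forces v0 = false.
That conflicts with the unit clause (v0).
Backtrack on v1: now try v1 = false.
Unit clause (!v4) forces v4 = false.
That conflicts with the unit clause (v4).
Both values of v1 lead to a conflict.

UNSATISFIABLE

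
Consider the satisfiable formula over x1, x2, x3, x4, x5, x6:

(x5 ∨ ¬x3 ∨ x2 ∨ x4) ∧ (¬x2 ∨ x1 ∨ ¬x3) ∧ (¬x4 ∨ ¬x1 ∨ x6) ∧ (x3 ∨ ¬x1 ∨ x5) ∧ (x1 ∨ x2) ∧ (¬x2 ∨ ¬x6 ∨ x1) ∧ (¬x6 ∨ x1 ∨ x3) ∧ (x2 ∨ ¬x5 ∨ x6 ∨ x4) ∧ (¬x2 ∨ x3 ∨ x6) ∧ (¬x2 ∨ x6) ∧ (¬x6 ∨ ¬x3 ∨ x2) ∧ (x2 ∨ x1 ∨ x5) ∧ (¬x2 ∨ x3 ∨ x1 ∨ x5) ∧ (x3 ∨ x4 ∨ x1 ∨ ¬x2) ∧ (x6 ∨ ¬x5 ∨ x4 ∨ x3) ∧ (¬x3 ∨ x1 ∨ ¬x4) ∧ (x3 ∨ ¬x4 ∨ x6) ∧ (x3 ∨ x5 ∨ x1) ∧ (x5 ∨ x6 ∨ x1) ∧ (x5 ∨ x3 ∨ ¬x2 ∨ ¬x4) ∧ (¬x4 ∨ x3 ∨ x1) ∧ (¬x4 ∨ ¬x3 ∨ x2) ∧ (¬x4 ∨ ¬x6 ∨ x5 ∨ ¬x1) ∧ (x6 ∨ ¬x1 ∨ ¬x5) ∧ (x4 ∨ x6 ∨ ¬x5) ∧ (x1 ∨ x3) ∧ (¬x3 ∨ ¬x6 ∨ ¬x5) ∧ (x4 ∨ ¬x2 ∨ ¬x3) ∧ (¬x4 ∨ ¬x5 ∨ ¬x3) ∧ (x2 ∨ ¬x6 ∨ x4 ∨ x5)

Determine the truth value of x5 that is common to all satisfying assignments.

True

Suppose x5 = False.
Try x3 = True.
Try x2 = True.
(x1) alone gives x1 = True.
(x6) alone gives x6 = True.
(¬x4) alone gives x4 = False.
That conflicts with the unit clause (x4).
So x2 must be the other value — set x2 = False.
(x4) alone gives x4 = True.
That conflicts with the unit clause (¬x4).
Neither x2 = True nor x2 = False works.
So x3 must be the other value — set x3 = False.
(¬x1) alone gives x1 = False.
That conflicts with the unit clause (x1).
Neither x3 = True nor x3 = False works.
So every satisfying assignment has x5 = True.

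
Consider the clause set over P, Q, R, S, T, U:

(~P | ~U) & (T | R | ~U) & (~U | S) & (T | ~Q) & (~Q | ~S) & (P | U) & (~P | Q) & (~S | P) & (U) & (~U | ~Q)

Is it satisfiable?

No

The clause (U) is unit, so U = 1.
The clause (~P) is unit, so P = 0.
The clause (S) is unit, so S = 1.
That conflicts with the unit clause (~S).
No assignment satisfies every clause.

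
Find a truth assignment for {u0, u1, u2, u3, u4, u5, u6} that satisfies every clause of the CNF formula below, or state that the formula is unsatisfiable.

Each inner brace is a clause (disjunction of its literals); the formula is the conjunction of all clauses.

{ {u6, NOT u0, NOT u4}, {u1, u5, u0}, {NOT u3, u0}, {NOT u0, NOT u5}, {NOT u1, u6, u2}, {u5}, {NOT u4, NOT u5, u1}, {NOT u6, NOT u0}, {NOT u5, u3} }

Unit clause (u5) forces u5 = true.
Unit clause (NOT u0) forces u0 = false.
Unit clause (NOT u3) forces u3 = false.
That conflicts with the unit clause (u3).

UNSATISFIABLE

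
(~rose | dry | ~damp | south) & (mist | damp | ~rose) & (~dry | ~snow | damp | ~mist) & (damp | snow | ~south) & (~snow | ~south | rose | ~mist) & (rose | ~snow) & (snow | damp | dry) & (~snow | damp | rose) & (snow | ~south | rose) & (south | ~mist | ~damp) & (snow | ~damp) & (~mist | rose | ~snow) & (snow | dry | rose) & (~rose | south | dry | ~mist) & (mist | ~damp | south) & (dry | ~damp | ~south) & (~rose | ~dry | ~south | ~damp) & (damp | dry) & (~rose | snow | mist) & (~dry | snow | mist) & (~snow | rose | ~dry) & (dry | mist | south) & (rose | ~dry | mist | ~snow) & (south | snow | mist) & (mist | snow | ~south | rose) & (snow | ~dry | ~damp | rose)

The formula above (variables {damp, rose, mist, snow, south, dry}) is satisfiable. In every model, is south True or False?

False

Suppose south = 1.
Case damp = 1:
From the singleton clause (snow), snow = 1.
From the singleton clause (rose), rose = 1.
From the singleton clause (dry), dry = 1.
That conflicts with the unit clause (~dry).
So damp must be the other value — set damp = 0.
From the singleton clause (snow), snow = 1.
From the singleton clause (rose), rose = 1.
From the singleton clause (mist), mist = 1.
From the singleton clause (~dry), dry = 0.
That conflicts with the unit clause (dry).
Either choice for damp ends in contradiction.
So every satisfying assignment has south = False.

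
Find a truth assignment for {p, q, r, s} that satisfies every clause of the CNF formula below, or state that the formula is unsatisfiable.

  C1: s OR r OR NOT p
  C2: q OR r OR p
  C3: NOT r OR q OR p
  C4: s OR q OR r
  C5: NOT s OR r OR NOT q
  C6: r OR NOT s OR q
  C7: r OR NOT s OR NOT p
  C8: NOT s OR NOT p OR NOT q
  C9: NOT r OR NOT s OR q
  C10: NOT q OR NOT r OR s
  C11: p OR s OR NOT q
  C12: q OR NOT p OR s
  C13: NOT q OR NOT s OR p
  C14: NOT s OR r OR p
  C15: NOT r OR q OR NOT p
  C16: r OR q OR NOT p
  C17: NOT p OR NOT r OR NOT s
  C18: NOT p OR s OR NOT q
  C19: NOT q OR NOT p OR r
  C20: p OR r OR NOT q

Case s = true:
Case r = true:
Unit clause (q) forces q = true.
Unit clause (NOT p) forces p = false.
That conflicts with the unit clause (p).
Undo r and try r = false.
Unit clause (NOT q) forces q = false.
That conflicts with the unit clause (q).
Neither r = true nor r = false works.
Undo s and try s = false.
Case r = true:
Unit clause (NOT q) forces q = false.
Unit clause (p) forces p = true.
That conflicts with the unit clause (NOT p).
Undo r and try r = false.
Unit clause (NOT p) forces p = false.
Unit clause (q) forces q = true.
That conflicts with the unit clause (NOT q).
Neither r = true nor r = false works.
Neither s = true nor s = false works.

UNSATISFIABLE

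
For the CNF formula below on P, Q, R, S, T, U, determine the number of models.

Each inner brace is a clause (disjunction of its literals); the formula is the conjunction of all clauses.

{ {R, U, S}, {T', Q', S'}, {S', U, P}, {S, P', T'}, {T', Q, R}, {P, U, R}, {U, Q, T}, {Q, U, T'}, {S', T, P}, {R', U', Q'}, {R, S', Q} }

There are 2^6 = 64 truth assignments over (P, Q, R, S, T, U).
Split on T. With T = 1, the clauses containing T are satisfied and T' drops from the rest; 5 of the 2^5 = 32 assignments to the other variables satisfy what remains.
With T = 0, by the same count on the reduced clause set, 12 assignments work.
(One model: P=F, Q=F, R=F, S=F, T=F, U=T.)
Total: 5 + 12 = 17.

17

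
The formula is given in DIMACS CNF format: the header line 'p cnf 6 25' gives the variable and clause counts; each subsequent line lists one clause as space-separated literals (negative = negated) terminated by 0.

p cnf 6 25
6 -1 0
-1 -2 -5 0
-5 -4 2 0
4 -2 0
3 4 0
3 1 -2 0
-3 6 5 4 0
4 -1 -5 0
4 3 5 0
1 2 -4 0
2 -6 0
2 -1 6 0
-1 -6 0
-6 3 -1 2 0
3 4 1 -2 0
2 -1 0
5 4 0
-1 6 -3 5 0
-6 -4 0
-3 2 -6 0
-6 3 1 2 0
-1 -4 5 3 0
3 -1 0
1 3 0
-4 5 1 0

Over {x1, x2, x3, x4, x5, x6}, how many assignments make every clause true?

There are 2^6 = 64 truth assignments over (x1, x2, x3, x4, x5, x6).
Split on x3. With x3 = True, the clauses containing x3 are satisfied and ¬x3 drops from the rest; 2 of the 2^5 = 32 assignments to the other variables satisfy what remains.
With x3 = False, by the same count on the reduced clause set, 0 assignments work.
Total: 2 + 0 = 2.

2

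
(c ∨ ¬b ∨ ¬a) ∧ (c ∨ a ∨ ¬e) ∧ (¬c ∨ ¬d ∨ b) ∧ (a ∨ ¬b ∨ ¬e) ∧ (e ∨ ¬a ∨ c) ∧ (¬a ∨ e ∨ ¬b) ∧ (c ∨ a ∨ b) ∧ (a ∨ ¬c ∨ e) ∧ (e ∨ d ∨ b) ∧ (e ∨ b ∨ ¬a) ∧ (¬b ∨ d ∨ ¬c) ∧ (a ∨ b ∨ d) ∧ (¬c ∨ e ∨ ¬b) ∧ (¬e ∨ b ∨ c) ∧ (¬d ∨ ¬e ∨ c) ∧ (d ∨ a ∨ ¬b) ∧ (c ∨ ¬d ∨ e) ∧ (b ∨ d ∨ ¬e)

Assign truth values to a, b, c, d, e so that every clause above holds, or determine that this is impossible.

a ↦ True, b ↦ True, c ↦ True, d ↦ True, e ↦ True

Try c = True.
Try d = True.
The clause (b) is unit, so b = True.
The clause (e) is unit, so e = True.
The clause (a) is unit, so a = True.
All clauses are satisfied.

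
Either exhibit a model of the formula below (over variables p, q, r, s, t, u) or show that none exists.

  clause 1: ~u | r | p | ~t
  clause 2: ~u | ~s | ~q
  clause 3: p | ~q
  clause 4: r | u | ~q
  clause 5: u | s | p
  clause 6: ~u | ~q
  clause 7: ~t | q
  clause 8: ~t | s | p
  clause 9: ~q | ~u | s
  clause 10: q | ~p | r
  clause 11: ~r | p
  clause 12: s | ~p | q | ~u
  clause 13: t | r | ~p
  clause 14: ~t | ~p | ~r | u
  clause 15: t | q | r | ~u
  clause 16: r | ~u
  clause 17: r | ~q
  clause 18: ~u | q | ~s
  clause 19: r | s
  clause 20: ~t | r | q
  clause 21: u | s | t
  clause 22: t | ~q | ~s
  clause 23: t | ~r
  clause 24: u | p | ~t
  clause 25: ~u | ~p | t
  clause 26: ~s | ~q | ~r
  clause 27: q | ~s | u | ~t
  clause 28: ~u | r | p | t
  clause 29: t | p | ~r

p=0,  q=0,  r=0,  s=1,  t=0,  u=0

Try p = 0.
(~q) alone gives q = 0.
(~t) alone gives t = 0.
(~r) alone gives r = 0.
(~u) alone gives u = 0.
(s) alone gives s = 1.
This assignment satisfies each clause.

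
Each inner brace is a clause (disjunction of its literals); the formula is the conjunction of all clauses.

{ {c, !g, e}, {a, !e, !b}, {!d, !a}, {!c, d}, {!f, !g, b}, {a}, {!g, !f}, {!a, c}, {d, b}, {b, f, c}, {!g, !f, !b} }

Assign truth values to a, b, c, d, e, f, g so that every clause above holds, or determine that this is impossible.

UNSATISFIABLE

(a) alone gives a = true.
(!d) alone gives d = false.
(!c) alone gives c = false.
That conflicts with the unit clause (c).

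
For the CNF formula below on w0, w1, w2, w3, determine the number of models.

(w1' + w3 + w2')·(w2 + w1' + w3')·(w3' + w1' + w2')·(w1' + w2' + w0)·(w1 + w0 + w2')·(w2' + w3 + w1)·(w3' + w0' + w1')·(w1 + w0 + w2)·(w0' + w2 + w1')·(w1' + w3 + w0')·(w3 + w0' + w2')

There are 2^4 = 16 truth assignments over (w0, w1, w2, w3).
Check each against the 11 clauses (columns in the order w0, w1, w2, w3):
  F F F F  ✗ fails (w1 + w0 + w2)
  F F F T  ✗ fails (w1 + w0 + w2)
  F F T F  ✗ fails (w1 + w0 + w2')
  F F T T  ✗ fails (w1 + w0 + w2')
  F T F F  ✓ satisfies all
  F T F T  ✗ fails (w2 + w1' + w3')
  F T T F  ✗ fails (w1' + w3 + w2')
  F T T T  ✗ fails (w3' + w1' + w2')
  T F F F  ✓ satisfies all
  T F F T  ✓ satisfies all
  T F T F  ✗ fails (w2' + w3 + w1)
  T F T T  ✓ satisfies all
  T T F F  ✗ fails (w0' + w2 + w1')
  T T F T  ✗ fails (w2 + w1' + w3')
  T T T F  ✗ fails (w1' + w3 + w2')
  T T T T  ✗ fails (w3' + w1' + w2')
4 of the 16 rows are models.

4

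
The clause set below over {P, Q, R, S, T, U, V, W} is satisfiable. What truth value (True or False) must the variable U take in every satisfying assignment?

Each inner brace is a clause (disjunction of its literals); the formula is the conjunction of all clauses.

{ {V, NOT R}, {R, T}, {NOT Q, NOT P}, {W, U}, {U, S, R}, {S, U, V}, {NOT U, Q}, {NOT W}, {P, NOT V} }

Suppose U = false.
Unit clause (W) forces W = true.
But (NOT W) is also a unit clause — contradiction.
So every satisfying assignment has U = True.

True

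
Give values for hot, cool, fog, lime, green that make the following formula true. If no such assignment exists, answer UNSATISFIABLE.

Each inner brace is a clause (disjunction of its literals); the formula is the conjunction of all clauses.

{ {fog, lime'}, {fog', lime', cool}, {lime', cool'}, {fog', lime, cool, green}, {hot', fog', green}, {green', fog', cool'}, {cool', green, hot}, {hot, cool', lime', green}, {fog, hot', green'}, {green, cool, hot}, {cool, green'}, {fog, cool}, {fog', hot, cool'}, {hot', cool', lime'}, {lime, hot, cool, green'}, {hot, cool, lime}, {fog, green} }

Suppose fog = 0.
From the singleton clause (lime'), lime = 0.
From the singleton clause (cool), cool = 1.
From the singleton clause (green), green = 1.
From the singleton clause (hot'), hot = 0.
This assignment satisfies each clause.

hot=0, cool=1, fog=0, lime=0, green=1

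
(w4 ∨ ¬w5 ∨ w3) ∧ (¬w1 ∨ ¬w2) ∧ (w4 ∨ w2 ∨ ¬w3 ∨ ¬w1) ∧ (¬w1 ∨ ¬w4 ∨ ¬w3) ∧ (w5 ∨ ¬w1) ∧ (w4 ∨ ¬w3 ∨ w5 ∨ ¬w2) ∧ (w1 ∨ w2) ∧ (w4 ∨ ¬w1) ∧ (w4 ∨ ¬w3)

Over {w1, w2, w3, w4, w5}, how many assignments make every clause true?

There are 2^5 = 32 truth assignments over (w1, w2, w3, w4, w5).
Split on w3. With w3 = True, the clauses containing w3 are satisfied and ¬w3 drops from the rest; 2 of the 2^4 = 16 assignments to the other variables satisfy what remains.
With w3 = False, by the same count on the reduced clause set, 4 assignments work.
Total: 2 + 4 = 6.

6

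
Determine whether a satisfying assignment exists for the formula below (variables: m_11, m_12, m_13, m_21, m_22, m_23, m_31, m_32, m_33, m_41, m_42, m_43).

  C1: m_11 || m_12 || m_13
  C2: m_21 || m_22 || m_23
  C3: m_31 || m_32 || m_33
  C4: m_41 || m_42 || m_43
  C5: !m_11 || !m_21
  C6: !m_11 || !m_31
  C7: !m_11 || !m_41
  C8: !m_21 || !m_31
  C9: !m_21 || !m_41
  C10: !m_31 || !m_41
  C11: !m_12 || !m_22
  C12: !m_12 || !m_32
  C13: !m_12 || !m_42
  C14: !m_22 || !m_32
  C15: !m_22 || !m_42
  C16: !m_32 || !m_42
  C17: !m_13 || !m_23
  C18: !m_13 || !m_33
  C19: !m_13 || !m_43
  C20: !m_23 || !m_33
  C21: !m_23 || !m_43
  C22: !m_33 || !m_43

Try m_11 = false.
Try m_12 = true.
(!m_22) alone gives m_22 = false.
(!m_32) alone gives m_32 = false.
(!m_42) alone gives m_42 = false.
Try m_21 = true.
(!m_31) alone gives m_31 = false.
(m_33) alone gives m_33 = true.
(!m_41) alone gives m_41 = false.
(m_43) alone gives m_43 = true.
That conflicts with the unit clause (!m_43).
So m_21 must be the other value — set m_21 = false.
(m_23) alone gives m_23 = true.
(!m_13) alone gives m_13 = false.
(!m_33) alone gives m_33 = false.
(m_31) alone gives m_31 = true.
(!m_41) alone gives m_41 = false.
(m_43) alone gives m_43 = true.
That conflicts with the unit clause (!m_43).
Both values of m_21 lead to a conflict.
So m_12 must be the other value — set m_12 = false.
(m_13) alone gives m_13 = true.
(!m_23) alone gives m_23 = false.
(!m_33) alone gives m_33 = false.
(!m_43) alone gives m_43 = false.
Try m_21 = true.
(!m_31) alone gives m_31 = false.
(m_32) alone gives m_32 = true.
(!m_41) alone gives m_41 = false.
(m_42) alone gives m_42 = true.
That conflicts with the unit clause (!m_42).
So m_21 must be the other value — set m_21 = false.
(m_22) alone gives m_22 = true.
(!m_32) alone gives m_32 = false.
(m_31) alone gives m_31 = true.
(!m_41) alone gives m_41 = false.
(m_42) alone gives m_42 = true.
That conflicts with the unit clause (!m_42).
Both values of m_21 lead to a conflict.
Both values of m_12 lead to a conflict.
So m_11 must be the other value — set m_11 = true.
(!m_21) alone gives m_21 = false.
(!m_31) alone gives m_31 = false.
(!m_41) alone gives m_41 = false.
Try m_22 = true.
(!m_12) alone gives m_12 = false.
(!m_32) alone gives m_32 = false.
(m_33) alone gives m_33 = true.
(!m_42) alone gives m_42 = false.
(m_43) alone gives m_43 = true.
That conflicts with the unit clause (!m_43).
So m_22 must be the other value — set m_22 = false.
(m_23) alone gives m_23 = true.
(!m_13) alone gives m_13 = false.
(!m_33) alone gives m_33 = false.
(m_32) alone gives m_32 = true.
(!m_12) alone gives m_12 = false.
(!m_42) alone gives m_42 = false.
(m_43) alone gives m_43 = true.
That conflicts with the unit clause (!m_43).
Both values of m_22 lead to a conflict.
Both values of m_11 lead to a conflict.
No assignment satisfies every clause.

Unsatisfiable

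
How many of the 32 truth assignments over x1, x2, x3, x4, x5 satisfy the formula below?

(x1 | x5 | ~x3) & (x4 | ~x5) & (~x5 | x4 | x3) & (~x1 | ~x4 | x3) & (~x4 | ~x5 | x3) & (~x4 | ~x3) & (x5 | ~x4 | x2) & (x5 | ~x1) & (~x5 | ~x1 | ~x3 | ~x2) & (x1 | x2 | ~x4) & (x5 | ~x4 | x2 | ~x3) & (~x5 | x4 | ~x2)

There are 2^5 = 32 truth assignments over (x1, x2, x3, x4, x5).
Split on x4. With x4 = 1, the clauses containing x4 are satisfied and ~x4 drops from the rest; 1 of the 2^4 = 16 assignments to the other variables satisfy what remains.
With x4 = 0, by the same count on the reduced clause set, 2 assignments work.
(One model: x1=F, x2=F, x3=F, x4=F, x5=F.)
Total: 1 + 2 = 3.

3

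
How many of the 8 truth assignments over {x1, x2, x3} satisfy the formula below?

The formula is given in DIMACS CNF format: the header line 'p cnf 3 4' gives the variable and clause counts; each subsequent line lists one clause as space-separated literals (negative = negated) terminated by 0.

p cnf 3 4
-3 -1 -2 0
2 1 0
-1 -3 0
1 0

2

There are 2^3 = 8 truth assignments over (x1, x2, x3).
Check each against the 4 clauses (columns in the order x1, x2, x3):
  F F F  ✗ fails (x2 ∨ x1)
  F F T  ✗ fails (x2 ∨ x1)
  F T F  ✗ fails (x1)
  F T T  ✗ fails (x1)
  T F F  ✓ satisfies all
  T F T  ✗ fails (¬x1 ∨ ¬x3)
  T T F  ✓ satisfies all
  T T T  ✗ fails (¬x3 ∨ ¬x1 ∨ ¬x2)
2 of the 8 rows are models.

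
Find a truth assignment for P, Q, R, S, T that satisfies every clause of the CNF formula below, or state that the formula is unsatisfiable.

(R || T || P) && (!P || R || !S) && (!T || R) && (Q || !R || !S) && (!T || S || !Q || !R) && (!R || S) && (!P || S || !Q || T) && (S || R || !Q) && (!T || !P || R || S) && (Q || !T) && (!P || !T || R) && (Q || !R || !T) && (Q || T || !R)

Suppose T = true.
(R) alone gives R = true.
(S) alone gives S = true.
(Q) alone gives Q = true.
All clauses hold; P can take either value.

P=true, Q=true, R=true, S=true, T=true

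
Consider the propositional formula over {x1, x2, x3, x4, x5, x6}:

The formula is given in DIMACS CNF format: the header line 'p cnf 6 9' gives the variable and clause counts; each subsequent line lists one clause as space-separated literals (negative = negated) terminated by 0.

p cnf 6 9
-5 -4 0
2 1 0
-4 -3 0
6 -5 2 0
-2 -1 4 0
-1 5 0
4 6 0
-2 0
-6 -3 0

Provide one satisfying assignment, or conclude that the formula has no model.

x1=True,  x2=False,  x3=False,  x4=False,  x5=True,  x6=True

Unit clause (¬x2) forces x2 = False.
Unit clause (x1) forces x1 = True.
Unit clause (x5) forces x5 = True.
Unit clause (¬x4) forces x4 = False.
Unit clause (x6) forces x6 = True.
Unit clause (¬x3) forces x3 = False.
All clauses are satisfied.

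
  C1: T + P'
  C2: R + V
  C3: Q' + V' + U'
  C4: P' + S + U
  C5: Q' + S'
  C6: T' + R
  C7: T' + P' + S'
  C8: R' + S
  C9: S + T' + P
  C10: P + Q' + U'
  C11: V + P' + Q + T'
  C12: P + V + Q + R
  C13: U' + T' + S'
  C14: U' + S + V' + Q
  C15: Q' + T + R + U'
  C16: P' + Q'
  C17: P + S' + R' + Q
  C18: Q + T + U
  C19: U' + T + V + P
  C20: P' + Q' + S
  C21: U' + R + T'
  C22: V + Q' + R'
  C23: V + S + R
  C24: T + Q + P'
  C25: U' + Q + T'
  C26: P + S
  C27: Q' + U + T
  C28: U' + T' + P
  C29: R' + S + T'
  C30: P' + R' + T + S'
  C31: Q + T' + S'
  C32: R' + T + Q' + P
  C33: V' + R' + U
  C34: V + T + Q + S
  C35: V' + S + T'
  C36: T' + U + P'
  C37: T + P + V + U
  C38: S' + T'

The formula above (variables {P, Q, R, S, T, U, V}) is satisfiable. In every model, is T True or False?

False

Suppose T = 1.
The clause (R) is unit, so R = 1.
The clause (S) is unit, so S = 1.
Now (S') is unsatisfied and unit — conflict.
So every satisfying assignment has T = False.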